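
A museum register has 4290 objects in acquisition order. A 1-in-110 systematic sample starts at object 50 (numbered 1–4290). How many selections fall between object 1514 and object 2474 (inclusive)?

k = 110
First selection ≥ 1514: 50 + ⌈(1514−50)/110⌉·110 = 50 + 14×110 = 1590
Last selection ≤ 2474: 50 + ⌊(2474−50)/110⌋·110 = 50 + 22×110 = 2470
Count = 22 − 14 + 1 = 9

9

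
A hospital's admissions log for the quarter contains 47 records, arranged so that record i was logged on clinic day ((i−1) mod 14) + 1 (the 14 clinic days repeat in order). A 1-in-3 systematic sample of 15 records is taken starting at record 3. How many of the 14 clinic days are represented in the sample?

Consecutive selections differ by k = 3, so their clinic day numbers differ by 3 mod 14 = 3.
gcd(3, 14) = 1, so the sample visits 14/1 = 14 distinct residues mod 14.
Start 3 is clinic day 3; the clinic days hit are 1, 2, 3, 4, 5, 6, 7, 8, 9, 10, 11, 12, 13, 14.

14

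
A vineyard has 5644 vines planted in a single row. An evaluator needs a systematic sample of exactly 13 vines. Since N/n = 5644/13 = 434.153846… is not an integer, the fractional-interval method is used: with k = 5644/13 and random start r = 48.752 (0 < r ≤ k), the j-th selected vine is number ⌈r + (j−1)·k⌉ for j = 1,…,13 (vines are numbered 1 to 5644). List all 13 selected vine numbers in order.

j=1: r + 0k = 48.752 → ⌈·⌉ = 49
j=2: r + 1k = 482.905846… → ⌈·⌉ = 483
j=3: r + 2k = 917.059692… → ⌈·⌉ = 918
j=4: r + 3k = 1351.213538… → ⌈·⌉ = 1352
j=5: r + 4k = 1785.367384… → ⌈·⌉ = 1786
j=6: r + 5k = 2219.521230… → ⌈·⌉ = 2220
j=7: r + 6k = 2653.675076… → ⌈·⌉ = 2654
j=8: r + 7k = 3087.828923… → ⌈·⌉ = 3088
j=9: r + 8k = 3521.982769… → ⌈·⌉ = 3522
j=10: r + 9k = 3956.136615… → ⌈·⌉ = 3957
j=11: r + 10k = 4390.290461… → ⌈·⌉ = 4391
j=12: r + 11k = 4824.444307… → ⌈·⌉ = 4825
j=13: r + 12k = 5258.598153… → ⌈·⌉ = 5259

49, 483, 918, 1352, 1786, 2220, 2654, 3088, 3522, 3957, 4391, 4825, 5259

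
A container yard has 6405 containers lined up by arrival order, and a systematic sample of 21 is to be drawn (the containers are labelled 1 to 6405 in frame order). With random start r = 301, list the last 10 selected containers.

3656, 3961, 4266, 4571, 4876, 5181, 5486, 5791, 6096, 6401

k = N/n = 6405/21 = 305
12th selection = 301 + 11×305 = 3656
13th: 3656 + 305 = 3961
14th: 3961 + 305 = 4266
15th: 4266 + 305 = 4571
16th: 4571 + 305 = 4876
17th: 4876 + 305 = 5181
18th: 5181 + 305 = 5486
19th: 5486 + 305 = 5791
20th: 5791 + 305 = 6096
21st: 6096 + 305 = 6401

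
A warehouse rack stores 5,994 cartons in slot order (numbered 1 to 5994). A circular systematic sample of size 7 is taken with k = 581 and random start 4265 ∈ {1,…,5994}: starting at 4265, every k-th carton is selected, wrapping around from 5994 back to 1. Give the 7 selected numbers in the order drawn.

4265, 4846, 5427, 14, 595, 1176, 1757

Selection 1: 4265
Selection 2: 4265 + 581 = 4846
Selection 3: 4846 + 581 = 5427
Selection 4: 5427 + 581 = 6008 → 6008 − 5994 = 14
Selection 5: 14 + 581 = 595
Selection 6: 595 + 581 = 1176
Selection 7: 1176 + 581 = 1757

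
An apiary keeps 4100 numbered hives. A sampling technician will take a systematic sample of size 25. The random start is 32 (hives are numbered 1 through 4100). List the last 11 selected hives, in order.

2328, 2492, 2656, 2820, 2984, 3148, 3312, 3476, 3640, 3804, 3968

k = N/n = 4100/25 = 164
15th selection = 32 + 14×164 = 2328
16th: 2328 + 164 = 2492
17th: 2492 + 164 = 2656
18th: 2656 + 164 = 2820
19th: 2820 + 164 = 2984
20th: 2984 + 164 = 3148
21st: 3148 + 164 = 3312
22nd: 3312 + 164 = 3476
23rd: 3476 + 164 = 3640
24th: 3640 + 164 = 3804
25th: 3804 + 164 = 3968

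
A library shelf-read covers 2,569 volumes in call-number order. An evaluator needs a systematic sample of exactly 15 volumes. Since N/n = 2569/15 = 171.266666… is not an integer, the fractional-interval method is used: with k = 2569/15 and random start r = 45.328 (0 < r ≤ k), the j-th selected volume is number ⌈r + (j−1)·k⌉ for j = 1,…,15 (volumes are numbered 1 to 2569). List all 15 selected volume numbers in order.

j=1: r + 0k = 45.328 → ⌈·⌉ = 46
j=2: r + 1k = 216.594666… → ⌈·⌉ = 217
j=3: r + 2k = 387.861333… → ⌈·⌉ = 388
j=4: r + 3k = 559.128 → ⌈·⌉ = 560
j=5: r + 4k = 730.394666… → ⌈·⌉ = 731
j=6: r + 5k = 901.661333… → ⌈·⌉ = 902
j=7: r + 6k = 1072.928 → ⌈·⌉ = 1073
j=8: r + 7k = 1244.194666… → ⌈·⌉ = 1245
j=9: r + 8k = 1415.461333… → ⌈·⌉ = 1416
j=10: r + 9k = 1586.728 → ⌈·⌉ = 1587
j=11: r + 10k = 1757.994666… → ⌈·⌉ = 1758
j=12: r + 11k = 1929.261333… → ⌈·⌉ = 1930
j=13: r + 12k = 2100.528 → ⌈·⌉ = 2101
j=14: r + 13k = 2271.794666… → ⌈·⌉ = 2272
j=15: r + 14k = 2443.061333… → ⌈·⌉ = 2444

46, 217, 388, 560, 731, 902, 1073, 1245, 1416, 1587, 1758, 1930, 2101, 2272, 2444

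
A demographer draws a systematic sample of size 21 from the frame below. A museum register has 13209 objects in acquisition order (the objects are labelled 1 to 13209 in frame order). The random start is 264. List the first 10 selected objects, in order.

k = N/n = 13209/21 = 629
object 1: 264
object 2: 264 + 629 = 893
object 3: 893 + 629 = 1522
object 4: 1522 + 629 = 2151
object 5: 2151 + 629 = 2780
object 6: 2780 + 629 = 3409
object 7: 3409 + 629 = 4038
object 8: 4038 + 629 = 4667
object 9: 4667 + 629 = 5296
object 10: 5296 + 629 = 5925

264, 893, 1522, 2151, 2780, 3409, 4038, 4667, 5296, 5925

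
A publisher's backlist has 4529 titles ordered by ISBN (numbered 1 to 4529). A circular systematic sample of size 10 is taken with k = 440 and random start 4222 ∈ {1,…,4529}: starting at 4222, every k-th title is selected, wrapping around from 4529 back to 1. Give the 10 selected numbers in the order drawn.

Selection 1: 4222
Selection 2: 4222 + 440 = 4662 → 4662 − 4529 = 133
Selection 3: 133 + 440 = 573
Selection 4: 573 + 440 = 1013
Selection 5: 1013 + 440 = 1453
Selection 6: 1453 + 440 = 1893
Selection 7: 1893 + 440 = 2333
Selection 8: 2333 + 440 = 2773
Selection 9: 2773 + 440 = 3213
Selection 10: 3213 + 440 = 3653

4222, 133, 573, 1013, 1453, 1893, 2333, 2773, 3213, 3653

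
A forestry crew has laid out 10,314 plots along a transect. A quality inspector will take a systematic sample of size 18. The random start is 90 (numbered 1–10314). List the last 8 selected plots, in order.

5820, 6393, 6966, 7539, 8112, 8685, 9258, 9831

k = N/n = 10314/18 = 573
11th selection = 90 + 10×573 = 5820
12th: 5820 + 573 = 6393
13th: 6393 + 573 = 6966
14th: 6966 + 573 = 7539
15th: 7539 + 573 = 8112
16th: 8112 + 573 = 8685
17th: 8685 + 573 = 9258
18th: 9258 + 573 = 9831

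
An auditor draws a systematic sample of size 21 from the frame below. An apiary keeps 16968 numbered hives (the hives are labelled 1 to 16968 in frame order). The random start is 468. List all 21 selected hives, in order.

468, 1276, 2084, 2892, 3700, 4508, 5316, 6124, 6932, 7740, 8548, 9356, 10164, 10972, 11780, 12588, 13396, 14204, 15012, 15820, 16628

k = N/n = 16968/21 = 808
hive 1: 468
hive 2: 468 + 808 = 1276
hive 3: 1276 + 808 = 2084
hive 4: 2084 + 808 = 2892
hive 5: 2892 + 808 = 3700
hive 6: 3700 + 808 = 4508
hive 7: 4508 + 808 = 5316
hive 8: 5316 + 808 = 6124
hive 9: 6124 + 808 = 6932
hive 10: 6932 + 808 = 7740
hive 11: 7740 + 808 = 8548
hive 12: 8548 + 808 = 9356
hive 13: 9356 + 808 = 10164
hive 14: 10164 + 808 = 10972
hive 15: 10972 + 808 = 11780
hive 16: 11780 + 808 = 12588
hive 17: 12588 + 808 = 13396
hive 18: 13396 + 808 = 14204
hive 19: 14204 + 808 = 15012
hive 20: 15012 + 808 = 15820
hive 21: 15820 + 808 = 16628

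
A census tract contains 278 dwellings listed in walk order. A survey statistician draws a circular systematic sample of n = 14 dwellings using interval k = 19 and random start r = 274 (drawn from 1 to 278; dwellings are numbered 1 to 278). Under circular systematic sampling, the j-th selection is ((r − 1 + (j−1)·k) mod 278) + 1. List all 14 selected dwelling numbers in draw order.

274, 15, 34, 53, 72, 91, 110, 129, 148, 167, 186, 205, 224, 243

Selection 1: 274
Selection 2: 274 + 19 = 293 → 293 − 278 = 15
Selection 3: 15 + 19 = 34
Selection 4: 34 + 19 = 53
Selection 5: 53 + 19 = 72
Selection 6: 72 + 19 = 91
Selection 7: 91 + 19 = 110
Selection 8: 110 + 19 = 129
Selection 9: 129 + 19 = 148
Selection 10: 148 + 19 = 167
Selection 11: 167 + 19 = 186
Selection 12: 186 + 19 = 205
Selection 13: 205 + 19 = 224
Selection 14: 224 + 19 = 243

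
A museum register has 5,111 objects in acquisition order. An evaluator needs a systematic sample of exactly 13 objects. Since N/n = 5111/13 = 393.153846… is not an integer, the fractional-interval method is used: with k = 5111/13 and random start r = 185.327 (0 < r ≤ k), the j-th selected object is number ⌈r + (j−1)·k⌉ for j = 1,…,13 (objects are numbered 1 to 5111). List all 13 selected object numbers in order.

186, 579, 972, 1365, 1758, 2152, 2545, 2938, 3331, 3724, 4117, 4511, 4904

j=1: r + 0k = 185.327 → ⌈·⌉ = 186
j=2: r + 1k = 578.480846… → ⌈·⌉ = 579
j=3: r + 2k = 971.634692… → ⌈·⌉ = 972
j=4: r + 3k = 1364.788538… → ⌈·⌉ = 1365
j=5: r + 4k = 1757.942384… → ⌈·⌉ = 1758
j=6: r + 5k = 2151.096230… → ⌈·⌉ = 2152
j=7: r + 6k = 2544.250076… → ⌈·⌉ = 2545
j=8: r + 7k = 2937.403923… → ⌈·⌉ = 2938
j=9: r + 8k = 3330.557769… → ⌈·⌉ = 3331
j=10: r + 9k = 3723.711615… → ⌈·⌉ = 3724
j=11: r + 10k = 4116.865461… → ⌈·⌉ = 4117
j=12: r + 11k = 4510.019307… → ⌈·⌉ = 4511
j=13: r + 12k = 4903.173153… → ⌈·⌉ = 4904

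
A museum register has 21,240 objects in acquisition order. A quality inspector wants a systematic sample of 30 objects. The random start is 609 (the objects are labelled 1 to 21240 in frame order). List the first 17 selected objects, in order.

k = N/n = 21240/30 = 708
object 1: 609
object 2: 609 + 708 = 1317
object 3: 1317 + 708 = 2025
object 4: 2025 + 708 = 2733
object 5: 2733 + 708 = 3441
object 6: 3441 + 708 = 4149
object 7: 4149 + 708 = 4857
object 8: 4857 + 708 = 5565
object 9: 5565 + 708 = 6273
object 10: 6273 + 708 = 6981
object 11: 6981 + 708 = 7689
object 12: 7689 + 708 = 8397
object 13: 8397 + 708 = 9105
object 14: 9105 + 708 = 9813
object 15: 9813 + 708 = 10521
object 16: 10521 + 708 = 11229
object 17: 11229 + 708 = 11937

609, 1317, 2025, 2733, 3441, 4149, 4857, 5565, 6273, 6981, 7689, 8397, 9105, 9813, 10521, 11229, 11937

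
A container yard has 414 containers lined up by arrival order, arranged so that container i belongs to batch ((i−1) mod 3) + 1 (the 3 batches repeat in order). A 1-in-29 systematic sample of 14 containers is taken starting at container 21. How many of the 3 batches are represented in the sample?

Consecutive selections differ by k = 29, so their batch numbers differ by 29 mod 3 = 2.
gcd(29, 3) = 1, so the sample visits 3/1 = 3 distinct residues mod 3.
Start 21 is batch 3; the batches hit are 1, 2, 3.

3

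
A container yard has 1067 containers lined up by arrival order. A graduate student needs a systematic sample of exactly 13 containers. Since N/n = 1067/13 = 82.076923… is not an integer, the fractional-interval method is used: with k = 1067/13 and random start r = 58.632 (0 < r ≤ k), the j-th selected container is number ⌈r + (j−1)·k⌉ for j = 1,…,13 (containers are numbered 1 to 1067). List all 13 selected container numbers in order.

59, 141, 223, 305, 387, 470, 552, 634, 716, 798, 880, 962, 1044

j=1: r + 0k = 58.632 → ⌈·⌉ = 59
j=2: r + 1k = 140.708923… → ⌈·⌉ = 141
j=3: r + 2k = 222.785846… → ⌈·⌉ = 223
j=4: r + 3k = 304.862769… → ⌈·⌉ = 305
j=5: r + 4k = 386.939692… → ⌈·⌉ = 387
j=6: r + 5k = 469.016615… → ⌈·⌉ = 470
j=7: r + 6k = 551.093538… → ⌈·⌉ = 552
j=8: r + 7k = 633.170461… → ⌈·⌉ = 634
j=9: r + 8k = 715.247384… → ⌈·⌉ = 716
j=10: r + 9k = 797.324307… → ⌈·⌉ = 798
j=11: r + 10k = 879.401230… → ⌈·⌉ = 880
j=12: r + 11k = 961.478153… → ⌈·⌉ = 962
j=13: r + 12k = 1043.555076… → ⌈·⌉ = 1044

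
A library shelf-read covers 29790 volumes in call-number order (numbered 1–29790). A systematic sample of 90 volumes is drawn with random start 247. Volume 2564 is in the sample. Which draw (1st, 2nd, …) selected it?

k = 29790/90 = 331
position = (2564 − 247)/331 + 1 = 2317/331 + 1 = 7 + 1 = 8

8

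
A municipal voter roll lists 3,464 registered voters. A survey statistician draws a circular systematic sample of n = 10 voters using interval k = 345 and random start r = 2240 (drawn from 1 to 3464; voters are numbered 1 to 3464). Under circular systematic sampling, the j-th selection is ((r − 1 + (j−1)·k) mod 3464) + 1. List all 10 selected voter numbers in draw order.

Selection 1: 2240
Selection 2: 2240 + 345 = 2585
Selection 3: 2585 + 345 = 2930
Selection 4: 2930 + 345 = 3275
Selection 5: 3275 + 345 = 3620 → 3620 − 3464 = 156
Selection 6: 156 + 345 = 501
Selection 7: 501 + 345 = 846
Selection 8: 846 + 345 = 1191
Selection 9: 1191 + 345 = 1536
Selection 10: 1536 + 345 = 1881

2240, 2585, 2930, 3275, 156, 501, 846, 1191, 1536, 1881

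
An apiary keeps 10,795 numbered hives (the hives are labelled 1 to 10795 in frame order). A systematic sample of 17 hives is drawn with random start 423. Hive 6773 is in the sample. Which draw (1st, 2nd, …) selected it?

11

k = 10795/17 = 635
position = (6773 − 423)/635 + 1 = 6350/635 + 1 = 10 + 1 = 11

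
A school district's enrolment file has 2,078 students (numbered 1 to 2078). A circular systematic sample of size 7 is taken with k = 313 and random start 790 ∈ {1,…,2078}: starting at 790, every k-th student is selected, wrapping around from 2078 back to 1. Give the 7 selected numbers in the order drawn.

Selection 1: 790
Selection 2: 790 + 313 = 1103
Selection 3: 1103 + 313 = 1416
Selection 4: 1416 + 313 = 1729
Selection 5: 1729 + 313 = 2042
Selection 6: 2042 + 313 = 2355 → 2355 − 2078 = 277
Selection 7: 277 + 313 = 590

790, 1103, 1416, 1729, 2042, 277, 590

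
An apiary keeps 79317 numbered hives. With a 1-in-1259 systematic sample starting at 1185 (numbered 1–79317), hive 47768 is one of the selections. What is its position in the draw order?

k = 1259
position = (47768 − 1185)/1259 + 1 = 46583/1259 + 1 = 37 + 1 = 38

38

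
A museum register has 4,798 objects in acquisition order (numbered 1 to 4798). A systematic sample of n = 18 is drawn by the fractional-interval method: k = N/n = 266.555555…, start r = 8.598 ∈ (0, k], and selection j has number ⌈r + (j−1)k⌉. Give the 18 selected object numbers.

j=1: r + 0k = 8.598 → ⌈·⌉ = 9
j=2: r + 1k = 275.153555… → ⌈·⌉ = 276
j=3: r + 2k = 541.709111… → ⌈·⌉ = 542
j=4: r + 3k = 808.264666… → ⌈·⌉ = 809
j=5: r + 4k = 1074.820222… → ⌈·⌉ = 1075
j=6: r + 5k = 1341.375777… → ⌈·⌉ = 1342
j=7: r + 6k = 1607.931333… → ⌈·⌉ = 1608
j=8: r + 7k = 1874.486888… → ⌈·⌉ = 1875
j=9: r + 8k = 2141.042444… → ⌈·⌉ = 2142
j=10: r + 9k = 2407.598 → ⌈·⌉ = 2408
j=11: r + 10k = 2674.153555… → ⌈·⌉ = 2675
j=12: r + 11k = 2940.709111… → ⌈·⌉ = 2941
j=13: r + 12k = 3207.264666… → ⌈·⌉ = 3208
j=14: r + 13k = 3473.820222… → ⌈·⌉ = 3474
j=15: r + 14k = 3740.375777… → ⌈·⌉ = 3741
j=16: r + 15k = 4006.931333… → ⌈·⌉ = 4007
j=17: r + 16k = 4273.486888… → ⌈·⌉ = 4274
j=18: r + 17k = 4540.042444… → ⌈·⌉ = 4541

9, 276, 542, 809, 1075, 1342, 1608, 1875, 2142, 2408, 2675, 2941, 3208, 3474, 3741, 4007, 4274, 4541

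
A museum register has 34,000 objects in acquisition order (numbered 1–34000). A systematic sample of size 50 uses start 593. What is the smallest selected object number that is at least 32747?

k = 34000/50 = 680
Steps past start: ⌈(32747 − 593)/680⌉ = ⌈32154/680⌉ = 48
Selected object: 593 + 48×680 = 33233

33233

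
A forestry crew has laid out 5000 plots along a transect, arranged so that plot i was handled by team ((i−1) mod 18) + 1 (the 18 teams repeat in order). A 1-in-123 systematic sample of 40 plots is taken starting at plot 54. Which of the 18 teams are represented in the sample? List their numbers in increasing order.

3, 6, 9, 12, 15, 18

Consecutive selections differ by k = 123, so their team numbers differ by 123 mod 18 = 15.
gcd(123, 18) = 3, so the sample visits 18/3 = 6 distinct residues mod 18.
Start 54 is team 18; the teams hit are 3, 6, 9, 12, 15, 18.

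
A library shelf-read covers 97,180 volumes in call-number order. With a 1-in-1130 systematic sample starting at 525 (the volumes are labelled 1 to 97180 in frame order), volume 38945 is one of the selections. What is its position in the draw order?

k = 1130
position = (38945 − 525)/1130 + 1 = 38420/1130 + 1 = 34 + 1 = 35

35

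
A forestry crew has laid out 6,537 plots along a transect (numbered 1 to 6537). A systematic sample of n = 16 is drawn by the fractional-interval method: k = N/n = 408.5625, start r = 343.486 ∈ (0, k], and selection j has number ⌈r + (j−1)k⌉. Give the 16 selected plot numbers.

344, 753, 1161, 1570, 1978, 2387, 2795, 3204, 3612, 4021, 4430, 4838, 5247, 5655, 6064, 6472

j=1: r + 0k = 343.486 → ⌈·⌉ = 344
j=2: r + 1k = 752.0485 → ⌈·⌉ = 753
j=3: r + 2k = 1160.611 → ⌈·⌉ = 1161
j=4: r + 3k = 1569.1735 → ⌈·⌉ = 1570
j=5: r + 4k = 1977.736 → ⌈·⌉ = 1978
j=6: r + 5k = 2386.2985 → ⌈·⌉ = 2387
j=7: r + 6k = 2794.861 → ⌈·⌉ = 2795
j=8: r + 7k = 3203.4235 → ⌈·⌉ = 3204
j=9: r + 8k = 3611.986 → ⌈·⌉ = 3612
j=10: r + 9k = 4020.5485 → ⌈·⌉ = 4021
j=11: r + 10k = 4429.111 → ⌈·⌉ = 4430
j=12: r + 11k = 4837.6735 → ⌈·⌉ = 4838
j=13: r + 12k = 5246.236 → ⌈·⌉ = 5247
j=14: r + 13k = 5654.7985 → ⌈·⌉ = 5655
j=15: r + 14k = 6063.361 → ⌈·⌉ = 6064
j=16: r + 15k = 6471.9235 → ⌈·⌉ = 6472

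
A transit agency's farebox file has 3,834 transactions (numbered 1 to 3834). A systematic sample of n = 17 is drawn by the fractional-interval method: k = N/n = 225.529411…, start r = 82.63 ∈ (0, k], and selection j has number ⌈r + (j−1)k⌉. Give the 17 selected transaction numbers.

83, 309, 534, 760, 985, 1211, 1436, 1662, 1887, 2113, 2338, 2564, 2789, 3015, 3241, 3466, 3692

j=1: r + 0k = 82.63 → ⌈·⌉ = 83
j=2: r + 1k = 308.159411… → ⌈·⌉ = 309
j=3: r + 2k = 533.688823… → ⌈·⌉ = 534
j=4: r + 3k = 759.218235… → ⌈·⌉ = 760
j=5: r + 4k = 984.747647… → ⌈·⌉ = 985
j=6: r + 5k = 1210.277058… → ⌈·⌉ = 1211
j=7: r + 6k = 1435.806470… → ⌈·⌉ = 1436
j=8: r + 7k = 1661.335882… → ⌈·⌉ = 1662
j=9: r + 8k = 1886.865294… → ⌈·⌉ = 1887
j=10: r + 9k = 2112.394705… → ⌈·⌉ = 2113
j=11: r + 10k = 2337.924117… → ⌈·⌉ = 2338
j=12: r + 11k = 2563.453529… → ⌈·⌉ = 2564
j=13: r + 12k = 2788.982941… → ⌈·⌉ = 2789
j=14: r + 13k = 3014.512352… → ⌈·⌉ = 3015
j=15: r + 14k = 3240.041764… → ⌈·⌉ = 3241
j=16: r + 15k = 3465.571176… → ⌈·⌉ = 3466
j=17: r + 16k = 3691.100588… → ⌈·⌉ = 3692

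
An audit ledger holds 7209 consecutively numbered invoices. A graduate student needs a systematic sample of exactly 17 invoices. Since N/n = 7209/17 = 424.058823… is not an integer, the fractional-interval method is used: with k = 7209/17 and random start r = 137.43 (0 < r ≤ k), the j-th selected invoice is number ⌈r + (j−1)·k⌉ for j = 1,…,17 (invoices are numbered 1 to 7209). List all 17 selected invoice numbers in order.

138, 562, 986, 1410, 1834, 2258, 2682, 3106, 3530, 3954, 4379, 4803, 5227, 5651, 6075, 6499, 6923

j=1: r + 0k = 137.43 → ⌈·⌉ = 138
j=2: r + 1k = 561.488823… → ⌈·⌉ = 562
j=3: r + 2k = 985.547647… → ⌈·⌉ = 986
j=4: r + 3k = 1409.606470… → ⌈·⌉ = 1410
j=5: r + 4k = 1833.665294… → ⌈·⌉ = 1834
j=6: r + 5k = 2257.724117… → ⌈·⌉ = 2258
j=7: r + 6k = 2681.782941… → ⌈·⌉ = 2682
j=8: r + 7k = 3105.841764… → ⌈·⌉ = 3106
j=9: r + 8k = 3529.900588… → ⌈·⌉ = 3530
j=10: r + 9k = 3953.959411… → ⌈·⌉ = 3954
j=11: r + 10k = 4378.018235… → ⌈·⌉ = 4379
j=12: r + 11k = 4802.077058… → ⌈·⌉ = 4803
j=13: r + 12k = 5226.135882… → ⌈·⌉ = 5227
j=14: r + 13k = 5650.194705… → ⌈·⌉ = 5651
j=15: r + 14k = 6074.253529… → ⌈·⌉ = 6075
j=16: r + 15k = 6498.312352… → ⌈·⌉ = 6499
j=17: r + 16k = 6922.371176… → ⌈·⌉ = 6923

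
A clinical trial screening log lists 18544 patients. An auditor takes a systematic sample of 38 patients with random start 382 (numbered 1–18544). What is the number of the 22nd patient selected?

10630

k = 18544/38 = 488
22nd selection = r + (22−1)·k = 382 + 21×488 = 382 + 10248 = 10630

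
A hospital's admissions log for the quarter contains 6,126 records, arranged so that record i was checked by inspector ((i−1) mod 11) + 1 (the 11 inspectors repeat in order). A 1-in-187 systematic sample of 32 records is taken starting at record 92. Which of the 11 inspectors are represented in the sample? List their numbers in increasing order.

Consecutive selections differ by k = 187, so their inspector numbers differ by 187 mod 11 = 0.
gcd(187, 11) = 11, so the sample visits 11/11 = 1 distinct residues mod 11.
Start 92 is inspector 4; the inspectors hit are 4.

4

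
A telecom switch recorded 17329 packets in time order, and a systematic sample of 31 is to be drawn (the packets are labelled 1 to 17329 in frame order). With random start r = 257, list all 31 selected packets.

k = N/n = 17329/31 = 559
packet 1: 257
packet 2: 257 + 559 = 816
packet 3: 816 + 559 = 1375
packet 4: 1375 + 559 = 1934
packet 5: 1934 + 559 = 2493
packet 6: 2493 + 559 = 3052
packet 7: 3052 + 559 = 3611
packet 8: 3611 + 559 = 4170
packet 9: 4170 + 559 = 4729
packet 10: 4729 + 559 = 5288
packet 11: 5288 + 559 = 5847
packet 12: 5847 + 559 = 6406
packet 13: 6406 + 559 = 6965
packet 14: 6965 + 559 = 7524
packet 15: 7524 + 559 = 8083
packet 16: 8083 + 559 = 8642
packet 17: 8642 + 559 = 9201
packet 18: 9201 + 559 = 9760
packet 19: 9760 + 559 = 10319
packet 20: 10319 + 559 = 10878
packet 21: 10878 + 559 = 11437
packet 22: 11437 + 559 = 11996
packet 23: 11996 + 559 = 12555
packet 24: 12555 + 559 = 13114
packet 25: 13114 + 559 = 13673
packet 26: 13673 + 559 = 14232
packet 27: 14232 + 559 = 14791
packet 28: 14791 + 559 = 15350
packet 29: 15350 + 559 = 15909
packet 30: 15909 + 559 = 16468
packet 31: 16468 + 559 = 17027

257, 816, 1375, 1934, 2493, 3052, 3611, 4170, 4729, 5288, 5847, 6406, 6965, 7524, 8083, 8642, 9201, 9760, 10319, 10878, 11437, 11996, 12555, 13114, 13673, 14232, 14791, 15350, 15909, 16468, 17027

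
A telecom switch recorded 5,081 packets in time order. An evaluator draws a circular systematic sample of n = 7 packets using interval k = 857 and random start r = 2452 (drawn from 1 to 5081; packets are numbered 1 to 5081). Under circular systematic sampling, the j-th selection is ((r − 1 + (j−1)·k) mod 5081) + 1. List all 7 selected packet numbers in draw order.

Selection 1: 2452
Selection 2: 2452 + 857 = 3309
Selection 3: 3309 + 857 = 4166
Selection 4: 4166 + 857 = 5023
Selection 5: 5023 + 857 = 5880 → 5880 − 5081 = 799
Selection 6: 799 + 857 = 1656
Selection 7: 1656 + 857 = 2513

2452, 3309, 4166, 5023, 799, 1656, 2513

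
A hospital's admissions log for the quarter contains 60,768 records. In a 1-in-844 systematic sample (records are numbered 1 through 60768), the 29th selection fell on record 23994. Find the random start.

362

k = 844
r = 23994 − (29−1)×844 = 23994 − 23632 = 362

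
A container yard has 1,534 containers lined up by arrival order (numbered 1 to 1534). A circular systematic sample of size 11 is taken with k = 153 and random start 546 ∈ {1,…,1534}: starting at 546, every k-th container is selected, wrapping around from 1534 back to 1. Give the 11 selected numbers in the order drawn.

546, 699, 852, 1005, 1158, 1311, 1464, 83, 236, 389, 542

Selection 1: 546
Selection 2: 546 + 153 = 699
Selection 3: 699 + 153 = 852
Selection 4: 852 + 153 = 1005
Selection 5: 1005 + 153 = 1158
Selection 6: 1158 + 153 = 1311
Selection 7: 1311 + 153 = 1464
Selection 8: 1464 + 153 = 1617 → 1617 − 1534 = 83
Selection 9: 83 + 153 = 236
Selection 10: 236 + 153 = 389
Selection 11: 389 + 153 = 542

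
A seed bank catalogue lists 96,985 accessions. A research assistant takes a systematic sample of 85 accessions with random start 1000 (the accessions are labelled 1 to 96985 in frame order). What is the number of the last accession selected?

96844

k = 96985/85 = 1141
85th selection = r + (85−1)·k = 1000 + 84×1141 = 1000 + 95844 = 96844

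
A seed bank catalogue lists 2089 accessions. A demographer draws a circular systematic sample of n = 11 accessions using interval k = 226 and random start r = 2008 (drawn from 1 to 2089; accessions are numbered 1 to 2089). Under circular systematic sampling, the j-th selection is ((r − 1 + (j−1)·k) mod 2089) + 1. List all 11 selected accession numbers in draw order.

2008, 145, 371, 597, 823, 1049, 1275, 1501, 1727, 1953, 90

Selection 1: 2008
Selection 2: 2008 + 226 = 2234 → 2234 − 2089 = 145
Selection 3: 145 + 226 = 371
Selection 4: 371 + 226 = 597
Selection 5: 597 + 226 = 823
Selection 6: 823 + 226 = 1049
Selection 7: 1049 + 226 = 1275
Selection 8: 1275 + 226 = 1501
Selection 9: 1501 + 226 = 1727
Selection 10: 1727 + 226 = 1953
Selection 11: 1953 + 226 = 2179 → 2179 − 2089 = 90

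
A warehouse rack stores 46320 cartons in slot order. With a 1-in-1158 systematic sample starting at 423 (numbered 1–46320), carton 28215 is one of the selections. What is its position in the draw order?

25

k = 1158
position = (28215 − 423)/1158 + 1 = 27792/1158 + 1 = 24 + 1 = 25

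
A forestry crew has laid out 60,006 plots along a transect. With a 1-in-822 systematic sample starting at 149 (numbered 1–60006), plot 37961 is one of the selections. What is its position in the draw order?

47

k = 822
position = (37961 − 149)/822 + 1 = 37812/822 + 1 = 46 + 1 = 47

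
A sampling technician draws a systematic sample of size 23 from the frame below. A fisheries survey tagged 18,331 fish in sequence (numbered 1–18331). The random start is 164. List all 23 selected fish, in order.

164, 961, 1758, 2555, 3352, 4149, 4946, 5743, 6540, 7337, 8134, 8931, 9728, 10525, 11322, 12119, 12916, 13713, 14510, 15307, 16104, 16901, 17698

k = N/n = 18331/23 = 797
fish 1: 164
fish 2: 164 + 797 = 961
fish 3: 961 + 797 = 1758
fish 4: 1758 + 797 = 2555
fish 5: 2555 + 797 = 3352
fish 6: 3352 + 797 = 4149
fish 7: 4149 + 797 = 4946
fish 8: 4946 + 797 = 5743
fish 9: 5743 + 797 = 6540
fish 10: 6540 + 797 = 7337
fish 11: 7337 + 797 = 8134
fish 12: 8134 + 797 = 8931
fish 13: 8931 + 797 = 9728
fish 14: 9728 + 797 = 10525
fish 15: 10525 + 797 = 11322
fish 16: 11322 + 797 = 12119
fish 17: 12119 + 797 = 12916
fish 18: 12916 + 797 = 13713
fish 19: 13713 + 797 = 14510
fish 20: 14510 + 797 = 15307
fish 21: 15307 + 797 = 16104
fish 22: 16104 + 797 = 16901
fish 23: 16901 + 797 = 17698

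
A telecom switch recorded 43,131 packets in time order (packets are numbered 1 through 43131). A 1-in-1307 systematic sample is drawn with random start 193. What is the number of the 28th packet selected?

35482

k = 1307
28th selection = r + (28−1)·k = 193 + 27×1307 = 193 + 35289 = 35482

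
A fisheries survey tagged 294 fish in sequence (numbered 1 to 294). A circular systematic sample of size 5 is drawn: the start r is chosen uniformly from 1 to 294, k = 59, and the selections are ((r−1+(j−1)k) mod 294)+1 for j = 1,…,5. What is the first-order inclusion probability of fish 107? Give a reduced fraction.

5/294

For each position j, as r ranges over 1…294 the j-th selection hits every fish exactly once, so fish 107 is selected for exactly 5 of the 294 starts.
Inclusion probability = 5/294.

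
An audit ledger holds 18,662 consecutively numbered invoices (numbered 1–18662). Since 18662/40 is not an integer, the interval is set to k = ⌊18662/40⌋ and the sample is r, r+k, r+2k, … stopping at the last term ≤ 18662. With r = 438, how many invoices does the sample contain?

k = ⌊18662/40⌋ = 466
Achieved size = ⌊(18662 − 438)/466⌋ + 1 = ⌊18224/466⌋ + 1 = 39 + 1 = 40
(last selection: 438 + 39×466 = 18612 ≤ 18662; next would be 19078 > 18662)

40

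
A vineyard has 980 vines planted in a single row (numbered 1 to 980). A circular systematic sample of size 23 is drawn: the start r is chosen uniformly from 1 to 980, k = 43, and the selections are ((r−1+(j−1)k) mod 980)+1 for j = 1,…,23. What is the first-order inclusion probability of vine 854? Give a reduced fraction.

For each position j, as r ranges over 1…980 the j-th selection hits every vine exactly once, so vine 854 is selected for exactly 23 of the 980 starts.
Inclusion probability = 23/980.

23/980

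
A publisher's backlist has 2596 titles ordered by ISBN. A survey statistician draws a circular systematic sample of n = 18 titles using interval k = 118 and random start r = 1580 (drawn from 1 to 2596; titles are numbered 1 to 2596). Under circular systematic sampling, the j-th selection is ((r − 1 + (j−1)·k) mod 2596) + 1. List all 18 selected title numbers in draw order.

1580, 1698, 1816, 1934, 2052, 2170, 2288, 2406, 2524, 46, 164, 282, 400, 518, 636, 754, 872, 990

Selection 1: 1580
Selection 2: 1580 + 118 = 1698
Selection 3: 1698 + 118 = 1816
Selection 4: 1816 + 118 = 1934
Selection 5: 1934 + 118 = 2052
Selection 6: 2052 + 118 = 2170
Selection 7: 2170 + 118 = 2288
Selection 8: 2288 + 118 = 2406
Selection 9: 2406 + 118 = 2524
Selection 10: 2524 + 118 = 2642 → 2642 − 2596 = 46
Selection 11: 46 + 118 = 164
Selection 12: 164 + 118 = 282
Selection 13: 282 + 118 = 400
Selection 14: 400 + 118 = 518
Selection 15: 518 + 118 = 636
Selection 16: 636 + 118 = 754
Selection 17: 754 + 118 = 872
Selection 18: 872 + 118 = 990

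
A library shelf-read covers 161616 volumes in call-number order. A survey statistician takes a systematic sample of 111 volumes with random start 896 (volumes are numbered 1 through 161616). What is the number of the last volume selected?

k = 161616/111 = 1456
111th selection = r + (111−1)·k = 896 + 110×1456 = 896 + 160160 = 161056

161056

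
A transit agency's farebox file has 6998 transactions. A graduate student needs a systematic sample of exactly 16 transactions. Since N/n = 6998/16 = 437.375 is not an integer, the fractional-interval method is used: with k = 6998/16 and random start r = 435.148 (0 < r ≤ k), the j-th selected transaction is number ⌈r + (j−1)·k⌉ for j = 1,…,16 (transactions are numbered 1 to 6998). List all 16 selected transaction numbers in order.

436, 873, 1310, 1748, 2185, 2623, 3060, 3497, 3935, 4372, 4809, 5247, 5684, 6122, 6559, 6996

j=1: r + 0k = 435.148 → ⌈·⌉ = 436
j=2: r + 1k = 872.523 → ⌈·⌉ = 873
j=3: r + 2k = 1309.898 → ⌈·⌉ = 1310
j=4: r + 3k = 1747.273 → ⌈·⌉ = 1748
j=5: r + 4k = 2184.648 → ⌈·⌉ = 2185
j=6: r + 5k = 2622.023 → ⌈·⌉ = 2623
j=7: r + 6k = 3059.398 → ⌈·⌉ = 3060
j=8: r + 7k = 3496.773 → ⌈·⌉ = 3497
j=9: r + 8k = 3934.148 → ⌈·⌉ = 3935
j=10: r + 9k = 4371.523 → ⌈·⌉ = 4372
j=11: r + 10k = 4808.898 → ⌈·⌉ = 4809
j=12: r + 11k = 5246.273 → ⌈·⌉ = 5247
j=13: r + 12k = 5683.648 → ⌈·⌉ = 5684
j=14: r + 13k = 6121.023 → ⌈·⌉ = 6122
j=15: r + 14k = 6558.398 → ⌈·⌉ = 6559
j=16: r + 15k = 6995.773 → ⌈·⌉ = 6996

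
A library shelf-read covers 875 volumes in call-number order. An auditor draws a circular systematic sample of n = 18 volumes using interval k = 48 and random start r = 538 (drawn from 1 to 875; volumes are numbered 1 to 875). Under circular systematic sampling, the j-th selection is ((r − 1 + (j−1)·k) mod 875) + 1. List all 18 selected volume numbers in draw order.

538, 586, 634, 682, 730, 778, 826, 874, 47, 95, 143, 191, 239, 287, 335, 383, 431, 479

Selection 1: 538
Selection 2: 538 + 48 = 586
Selection 3: 586 + 48 = 634
Selection 4: 634 + 48 = 682
Selection 5: 682 + 48 = 730
Selection 6: 730 + 48 = 778
Selection 7: 778 + 48 = 826
Selection 8: 826 + 48 = 874
Selection 9: 874 + 48 = 922 → 922 − 875 = 47
Selection 10: 47 + 48 = 95
Selection 11: 95 + 48 = 143
Selection 12: 143 + 48 = 191
Selection 13: 191 + 48 = 239
Selection 14: 239 + 48 = 287
Selection 15: 287 + 48 = 335
Selection 16: 335 + 48 = 383
Selection 17: 383 + 48 = 431
Selection 18: 431 + 48 = 479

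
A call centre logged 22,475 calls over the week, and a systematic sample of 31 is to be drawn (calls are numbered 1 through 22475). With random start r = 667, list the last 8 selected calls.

17342, 18067, 18792, 19517, 20242, 20967, 21692, 22417

k = N/n = 22475/31 = 725
24th selection = 667 + 23×725 = 17342
25th: 17342 + 725 = 18067
26th: 18067 + 725 = 18792
27th: 18792 + 725 = 19517
28th: 19517 + 725 = 20242
29th: 20242 + 725 = 20967
30th: 20967 + 725 = 21692
31st: 21692 + 725 = 22417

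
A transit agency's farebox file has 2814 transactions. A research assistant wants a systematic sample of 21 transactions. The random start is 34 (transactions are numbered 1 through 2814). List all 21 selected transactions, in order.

k = N/n = 2814/21 = 134
transaction 1: 34
transaction 2: 34 + 134 = 168
transaction 3: 168 + 134 = 302
transaction 4: 302 + 134 = 436
transaction 5: 436 + 134 = 570
transaction 6: 570 + 134 = 704
transaction 7: 704 + 134 = 838
transaction 8: 838 + 134 = 972
transaction 9: 972 + 134 = 1106
transaction 10: 1106 + 134 = 1240
transaction 11: 1240 + 134 = 1374
transaction 12: 1374 + 134 = 1508
transaction 13: 1508 + 134 = 1642
transaction 14: 1642 + 134 = 1776
transaction 15: 1776 + 134 = 1910
transaction 16: 1910 + 134 = 2044
transaction 17: 2044 + 134 = 2178
transaction 18: 2178 + 134 = 2312
transaction 19: 2312 + 134 = 2446
transaction 20: 2446 + 134 = 2580
transaction 21: 2580 + 134 = 2714

34, 168, 302, 436, 570, 704, 838, 972, 1106, 1240, 1374, 1508, 1642, 1776, 1910, 2044, 2178, 2312, 2446, 2580, 2714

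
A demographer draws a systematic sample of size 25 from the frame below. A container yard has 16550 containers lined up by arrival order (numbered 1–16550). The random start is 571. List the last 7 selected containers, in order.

12487, 13149, 13811, 14473, 15135, 15797, 16459

k = N/n = 16550/25 = 662
19th selection = 571 + 18×662 = 12487
20th: 12487 + 662 = 13149
21st: 13149 + 662 = 13811
22nd: 13811 + 662 = 14473
23rd: 14473 + 662 = 15135
24th: 15135 + 662 = 15797
25th: 15797 + 662 = 16459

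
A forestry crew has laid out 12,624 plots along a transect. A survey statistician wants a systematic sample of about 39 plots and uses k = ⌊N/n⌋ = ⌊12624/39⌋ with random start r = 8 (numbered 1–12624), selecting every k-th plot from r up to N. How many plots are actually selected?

k = ⌊12624/39⌋ = 323
Achieved size = ⌊(12624 − 8)/323⌋ + 1 = ⌊12616/323⌋ + 1 = 39 + 1 = 40
(last selection: 8 + 39×323 = 12605 ≤ 12624; next would be 12928 > 12624)

40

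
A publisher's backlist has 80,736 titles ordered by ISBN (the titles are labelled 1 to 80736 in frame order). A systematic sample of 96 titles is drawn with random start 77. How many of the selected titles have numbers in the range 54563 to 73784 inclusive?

23

k = 80736/96 = 841
First selection ≥ 54563: 77 + ⌈(54563−77)/841⌉·841 = 77 + 65×841 = 54742
Last selection ≤ 73784: 77 + ⌊(73784−77)/841⌋·841 = 77 + 87×841 = 73244
Count = 87 − 65 + 1 = 23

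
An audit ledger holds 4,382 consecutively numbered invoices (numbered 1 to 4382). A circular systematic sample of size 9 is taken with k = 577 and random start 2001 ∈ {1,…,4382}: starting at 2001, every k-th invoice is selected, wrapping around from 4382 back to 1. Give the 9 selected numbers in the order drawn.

2001, 2578, 3155, 3732, 4309, 504, 1081, 1658, 2235

Selection 1: 2001
Selection 2: 2001 + 577 = 2578
Selection 3: 2578 + 577 = 3155
Selection 4: 3155 + 577 = 3732
Selection 5: 3732 + 577 = 4309
Selection 6: 4309 + 577 = 4886 → 4886 − 4382 = 504
Selection 7: 504 + 577 = 1081
Selection 8: 1081 + 577 = 1658
Selection 9: 1658 + 577 = 2235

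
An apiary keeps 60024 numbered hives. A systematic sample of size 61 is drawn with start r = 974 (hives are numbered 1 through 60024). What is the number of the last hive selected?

60014

k = 60024/61 = 984
61st selection = r + (61−1)·k = 974 + 60×984 = 974 + 59040 = 60014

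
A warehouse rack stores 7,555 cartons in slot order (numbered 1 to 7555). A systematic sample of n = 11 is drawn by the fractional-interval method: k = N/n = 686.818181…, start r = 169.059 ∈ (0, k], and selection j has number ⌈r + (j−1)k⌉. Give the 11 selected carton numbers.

j=1: r + 0k = 169.059 → ⌈·⌉ = 170
j=2: r + 1k = 855.877181… → ⌈·⌉ = 856
j=3: r + 2k = 1542.695363… → ⌈·⌉ = 1543
j=4: r + 3k = 2229.513545… → ⌈·⌉ = 2230
j=5: r + 4k = 2916.331727… → ⌈·⌉ = 2917
j=6: r + 5k = 3603.149909… → ⌈·⌉ = 3604
j=7: r + 6k = 4289.968090… → ⌈·⌉ = 4290
j=8: r + 7k = 4976.786272… → ⌈·⌉ = 4977
j=9: r + 8k = 5663.604454… → ⌈·⌉ = 5664
j=10: r + 9k = 6350.422636… → ⌈·⌉ = 6351
j=11: r + 10k = 7037.240818… → ⌈·⌉ = 7038

170, 856, 1543, 2230, 2917, 3604, 4290, 4977, 5664, 6351, 7038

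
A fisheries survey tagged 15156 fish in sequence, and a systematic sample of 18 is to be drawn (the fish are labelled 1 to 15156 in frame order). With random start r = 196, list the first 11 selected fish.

k = N/n = 15156/18 = 842
fish 1: 196
fish 2: 196 + 842 = 1038
fish 3: 1038 + 842 = 1880
fish 4: 1880 + 842 = 2722
fish 5: 2722 + 842 = 3564
fish 6: 3564 + 842 = 4406
fish 7: 4406 + 842 = 5248
fish 8: 5248 + 842 = 6090
fish 9: 6090 + 842 = 6932
fish 10: 6932 + 842 = 7774
fish 11: 7774 + 842 = 8616

196, 1038, 1880, 2722, 3564, 4406, 5248, 6090, 6932, 7774, 8616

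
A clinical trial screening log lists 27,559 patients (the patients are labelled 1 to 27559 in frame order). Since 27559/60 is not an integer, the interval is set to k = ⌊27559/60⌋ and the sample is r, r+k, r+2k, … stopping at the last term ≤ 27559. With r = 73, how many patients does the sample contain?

60

k = ⌊27559/60⌋ = 459
Achieved size = ⌊(27559 − 73)/459⌋ + 1 = ⌊27486/459⌋ + 1 = 59 + 1 = 60
(last selection: 73 + 59×459 = 27154 ≤ 27559; next would be 27613 > 27559)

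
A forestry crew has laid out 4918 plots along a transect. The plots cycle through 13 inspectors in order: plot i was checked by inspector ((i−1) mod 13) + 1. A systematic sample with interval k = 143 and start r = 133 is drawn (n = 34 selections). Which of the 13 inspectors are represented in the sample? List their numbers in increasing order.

3

Consecutive selections differ by k = 143, so their inspector numbers differ by 143 mod 13 = 0.
gcd(143, 13) = 13, so the sample visits 13/13 = 1 distinct residues mod 13.
Start 133 is inspector 3; the inspectors hit are 3.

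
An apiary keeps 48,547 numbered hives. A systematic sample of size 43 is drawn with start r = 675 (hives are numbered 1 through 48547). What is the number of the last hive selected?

k = 48547/43 = 1129
43rd selection = r + (43−1)·k = 675 + 42×1129 = 675 + 47418 = 48093

48093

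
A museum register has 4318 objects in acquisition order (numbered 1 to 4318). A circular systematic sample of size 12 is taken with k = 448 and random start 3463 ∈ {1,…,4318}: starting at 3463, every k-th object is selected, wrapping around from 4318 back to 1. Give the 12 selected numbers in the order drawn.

3463, 3911, 41, 489, 937, 1385, 1833, 2281, 2729, 3177, 3625, 4073

Selection 1: 3463
Selection 2: 3463 + 448 = 3911
Selection 3: 3911 + 448 = 4359 → 4359 − 4318 = 41
Selection 4: 41 + 448 = 489
Selection 5: 489 + 448 = 937
Selection 6: 937 + 448 = 1385
Selection 7: 1385 + 448 = 1833
Selection 8: 1833 + 448 = 2281
Selection 9: 2281 + 448 = 2729
Selection 10: 2729 + 448 = 3177
Selection 11: 3177 + 448 = 3625
Selection 12: 3625 + 448 = 4073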